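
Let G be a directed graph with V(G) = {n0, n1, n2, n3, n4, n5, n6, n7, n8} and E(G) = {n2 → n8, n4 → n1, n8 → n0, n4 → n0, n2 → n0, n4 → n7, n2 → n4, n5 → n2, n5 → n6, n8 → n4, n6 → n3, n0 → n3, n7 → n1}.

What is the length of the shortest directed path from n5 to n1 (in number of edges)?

3

Distance 0: n5.
Distance 1: n2, n6.
Distance 2: n0, n3, n4, n8.
Distance 3: n1, n7 — contains n1.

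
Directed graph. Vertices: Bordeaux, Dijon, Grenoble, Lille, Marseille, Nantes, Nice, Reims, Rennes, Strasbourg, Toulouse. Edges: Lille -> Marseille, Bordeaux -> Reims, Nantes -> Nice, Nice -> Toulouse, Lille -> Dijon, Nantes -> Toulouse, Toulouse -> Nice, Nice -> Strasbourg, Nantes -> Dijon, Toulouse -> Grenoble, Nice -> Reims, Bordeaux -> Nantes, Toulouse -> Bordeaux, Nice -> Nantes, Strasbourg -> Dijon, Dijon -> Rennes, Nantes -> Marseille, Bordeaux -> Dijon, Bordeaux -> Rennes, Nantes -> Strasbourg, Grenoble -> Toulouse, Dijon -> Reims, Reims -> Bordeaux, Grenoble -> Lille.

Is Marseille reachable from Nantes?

Explore from Nantes.
Distance 1: reach Dijon, Marseille, Nice, Strasbourg, Toulouse.
Found Marseille.

Yes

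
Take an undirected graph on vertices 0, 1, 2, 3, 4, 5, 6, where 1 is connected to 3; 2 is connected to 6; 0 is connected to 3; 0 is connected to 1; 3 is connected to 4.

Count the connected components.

3

From 0: component {0, 1, 3, 4}.
From 2: component {2, 6}.
From 5: component {5}.
That's 3 components.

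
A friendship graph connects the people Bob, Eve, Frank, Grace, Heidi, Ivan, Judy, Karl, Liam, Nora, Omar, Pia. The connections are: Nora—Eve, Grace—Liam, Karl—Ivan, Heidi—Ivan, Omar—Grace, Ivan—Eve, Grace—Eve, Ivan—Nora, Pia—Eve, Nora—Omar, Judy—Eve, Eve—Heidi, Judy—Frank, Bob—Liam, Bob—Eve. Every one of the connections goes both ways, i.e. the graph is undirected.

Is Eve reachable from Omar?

Explore from Omar.
Distance 1: reach Grace, Nora.
Distance 2: reach Eve, Ivan, Liam.
Found Eve.

Yes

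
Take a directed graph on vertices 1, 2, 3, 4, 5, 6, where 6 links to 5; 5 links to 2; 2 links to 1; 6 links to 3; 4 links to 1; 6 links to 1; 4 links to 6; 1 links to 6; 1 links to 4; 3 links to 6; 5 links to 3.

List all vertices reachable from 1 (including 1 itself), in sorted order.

1, 2, 3, 4, 5, 6

Start at 1.
Its neighbours: 4, 6.
Then their neighbours: 3, 5.
Then next layer: 2.
Every vertex is now reached.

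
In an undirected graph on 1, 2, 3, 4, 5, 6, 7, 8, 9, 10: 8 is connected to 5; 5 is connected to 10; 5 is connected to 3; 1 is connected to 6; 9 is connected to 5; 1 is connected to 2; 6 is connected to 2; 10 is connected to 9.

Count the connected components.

4

From 1: component {1, 2, 6}.
From 3: component {3, 5, 8, 9, 10}.
From 4: component {4}.
From 7: component {7}.
That's 4 components.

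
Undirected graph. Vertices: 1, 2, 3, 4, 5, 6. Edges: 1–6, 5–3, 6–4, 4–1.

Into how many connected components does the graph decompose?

3

From 1: component {1, 4, 6}.
From 2: component {2}.
From 3: component {3, 5}.
That's 3 components.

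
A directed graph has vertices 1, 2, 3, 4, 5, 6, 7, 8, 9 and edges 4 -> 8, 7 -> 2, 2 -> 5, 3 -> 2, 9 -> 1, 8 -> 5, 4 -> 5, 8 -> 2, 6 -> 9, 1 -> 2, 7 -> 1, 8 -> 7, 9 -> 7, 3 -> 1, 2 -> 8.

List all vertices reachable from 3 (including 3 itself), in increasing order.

Start at 3.
Its neighbours: 1, 2.
Then their neighbours: 5, 8.
Then next layer: 7.
Nothing further is reachable.

1, 2, 3, 5, 7, 8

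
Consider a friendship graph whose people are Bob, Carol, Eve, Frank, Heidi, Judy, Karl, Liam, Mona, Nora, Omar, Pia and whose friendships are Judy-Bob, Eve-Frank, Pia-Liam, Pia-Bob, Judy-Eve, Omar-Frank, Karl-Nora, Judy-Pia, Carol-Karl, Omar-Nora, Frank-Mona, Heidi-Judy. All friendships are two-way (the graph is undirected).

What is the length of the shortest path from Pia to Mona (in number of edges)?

Distance 0: Pia.
Distance 1: Bob, Judy, Liam.
Distance 2: Eve, Heidi.
Distance 3: Frank.
Distance 4: Mona, Omar — contains Mona.

4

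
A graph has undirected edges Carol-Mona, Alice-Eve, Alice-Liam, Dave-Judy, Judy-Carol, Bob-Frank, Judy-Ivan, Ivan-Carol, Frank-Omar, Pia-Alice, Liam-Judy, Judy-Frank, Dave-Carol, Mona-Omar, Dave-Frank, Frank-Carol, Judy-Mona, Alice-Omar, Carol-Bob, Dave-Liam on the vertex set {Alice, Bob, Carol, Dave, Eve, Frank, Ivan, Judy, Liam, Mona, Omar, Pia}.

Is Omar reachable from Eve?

Explore from Eve.
Distance 1: reach Alice.
Distance 2: reach Liam, Omar, Pia.
Found Omar.

Yes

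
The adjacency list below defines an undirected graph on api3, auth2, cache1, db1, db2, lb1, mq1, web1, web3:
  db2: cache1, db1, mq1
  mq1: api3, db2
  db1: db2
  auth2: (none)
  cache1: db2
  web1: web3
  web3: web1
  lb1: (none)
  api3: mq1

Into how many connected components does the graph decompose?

4

From api3: component {api3, cache1, db1, db2, mq1}.
From auth2: component {auth2}.
From lb1: component {lb1}.
From web1: component {web1, web3}.
That's 4 components.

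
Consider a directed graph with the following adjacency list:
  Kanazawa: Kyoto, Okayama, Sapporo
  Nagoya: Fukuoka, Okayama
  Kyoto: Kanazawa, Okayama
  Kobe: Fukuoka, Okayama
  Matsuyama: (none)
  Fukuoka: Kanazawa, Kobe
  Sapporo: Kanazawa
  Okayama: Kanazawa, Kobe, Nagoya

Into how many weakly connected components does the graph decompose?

2

From Fukuoka: component {Fukuoka, Kanazawa, Kobe, Kyoto, Nagoya, Okayama, Sapporo}.
From Matsuyama: component {Matsuyama}.
That's 2 components.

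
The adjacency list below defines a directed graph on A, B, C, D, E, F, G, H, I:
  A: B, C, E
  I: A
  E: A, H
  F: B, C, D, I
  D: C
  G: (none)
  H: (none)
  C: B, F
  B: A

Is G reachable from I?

Explore from I.
Distance 1: reach A.
Distance 2: reach B, C, E.
Distance 3: reach F, H.
Distance 4: reach D.
The search from I is exhausted; no directed path reaches G.

No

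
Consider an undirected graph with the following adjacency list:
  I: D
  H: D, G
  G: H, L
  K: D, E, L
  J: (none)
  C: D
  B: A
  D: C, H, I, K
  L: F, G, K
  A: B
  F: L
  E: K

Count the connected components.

From A: component {A, B}.
From C: component {C, D, E, F, G, H, I, K, L}.
From J: component {J}.
That's 3 components.

3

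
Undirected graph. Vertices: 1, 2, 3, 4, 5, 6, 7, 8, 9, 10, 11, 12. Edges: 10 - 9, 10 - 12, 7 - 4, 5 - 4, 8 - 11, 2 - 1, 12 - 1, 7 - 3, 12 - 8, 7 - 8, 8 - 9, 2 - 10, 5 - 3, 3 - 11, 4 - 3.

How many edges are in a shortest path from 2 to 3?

Distance 0: 2.
Distance 1: 1, 10.
Distance 2: 9, 12.
Distance 3: 8.
Distance 4: 7, 11.
Distance 5: 3, 4 — contains 3.

5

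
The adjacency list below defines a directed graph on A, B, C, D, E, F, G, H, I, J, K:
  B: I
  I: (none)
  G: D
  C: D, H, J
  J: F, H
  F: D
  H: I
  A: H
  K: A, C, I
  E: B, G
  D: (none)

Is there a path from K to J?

Explore from K.
Distance 1: reach A, C, I.
Distance 2: reach D, H, J.
Found J.

Yes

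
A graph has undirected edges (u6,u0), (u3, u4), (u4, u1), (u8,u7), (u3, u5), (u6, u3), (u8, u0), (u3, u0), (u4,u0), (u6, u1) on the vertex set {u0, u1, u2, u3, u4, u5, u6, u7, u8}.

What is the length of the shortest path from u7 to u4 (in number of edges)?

Distance 0: u7.
Distance 1: u8.
Distance 2: u0.
Distance 3: u3, u4, u6 — contains u4.

3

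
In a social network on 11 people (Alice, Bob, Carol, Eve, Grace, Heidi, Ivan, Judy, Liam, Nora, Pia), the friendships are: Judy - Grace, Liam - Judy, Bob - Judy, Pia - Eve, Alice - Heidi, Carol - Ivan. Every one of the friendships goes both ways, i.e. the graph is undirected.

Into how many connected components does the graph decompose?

5

From Alice: component {Alice, Heidi}.
From Bob: component {Bob, Grace, Judy, Liam}.
From Carol: component {Carol, Ivan}.
From Eve: component {Eve, Pia}.
From Nora: component {Nora}.
That's 5 components.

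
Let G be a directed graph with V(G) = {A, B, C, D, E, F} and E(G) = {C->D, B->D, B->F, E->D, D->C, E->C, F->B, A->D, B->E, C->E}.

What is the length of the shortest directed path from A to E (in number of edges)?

Distance 0: A.
Distance 1: D.
Distance 2: C.
Distance 3: E — contains E.

3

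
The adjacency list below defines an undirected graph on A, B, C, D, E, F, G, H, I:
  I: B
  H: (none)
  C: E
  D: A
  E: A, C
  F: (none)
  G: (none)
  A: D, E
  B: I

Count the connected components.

5

From A: component {A, C, D, E}.
From B: component {B, I}.
From F: component {F}.
From G: component {G}.
From H: component {H}.
That's 5 components.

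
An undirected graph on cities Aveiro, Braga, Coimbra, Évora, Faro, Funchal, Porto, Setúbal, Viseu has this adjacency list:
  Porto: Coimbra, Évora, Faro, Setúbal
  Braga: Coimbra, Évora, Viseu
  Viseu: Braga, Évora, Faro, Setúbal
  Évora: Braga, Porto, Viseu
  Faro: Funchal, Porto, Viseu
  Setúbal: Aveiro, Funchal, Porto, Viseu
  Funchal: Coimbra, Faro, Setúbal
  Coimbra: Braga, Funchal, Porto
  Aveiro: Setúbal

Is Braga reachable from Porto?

Explore from Porto.
Distance 1: reach Coimbra, Évora, Faro, Setúbal.
Distance 2: reach Aveiro, Braga, Funchal, Viseu.
Found Braga.

Yes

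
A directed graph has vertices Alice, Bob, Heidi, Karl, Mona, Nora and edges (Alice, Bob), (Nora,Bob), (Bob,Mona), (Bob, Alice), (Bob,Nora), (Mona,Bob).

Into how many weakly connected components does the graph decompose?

From Alice: component {Alice, Bob, Mona, Nora}.
From Heidi: component {Heidi}.
From Karl: component {Karl}.
That's 3 components.

3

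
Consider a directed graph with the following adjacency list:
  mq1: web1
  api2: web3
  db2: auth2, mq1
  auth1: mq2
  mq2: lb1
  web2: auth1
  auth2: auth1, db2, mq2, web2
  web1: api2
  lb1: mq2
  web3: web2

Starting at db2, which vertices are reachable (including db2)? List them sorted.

Start at db2.
Its neighbours: auth2, mq1.
Then their neighbours: auth1, mq2, web1, web2.
Then next layer: api2, lb1.
Then next layer: web3.
Every vertex is now reached.

api2, auth1, auth2, db2, lb1, mq1, mq2, web1, web2, web3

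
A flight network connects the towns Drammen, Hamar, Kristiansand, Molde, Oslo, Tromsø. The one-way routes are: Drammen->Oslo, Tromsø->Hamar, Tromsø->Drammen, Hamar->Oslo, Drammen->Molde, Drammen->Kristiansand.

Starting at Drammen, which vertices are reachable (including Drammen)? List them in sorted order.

Drammen, Kristiansand, Molde, Oslo

Start at Drammen.
Its neighbours: Kristiansand, Molde, Oslo.
Nothing further is reachable.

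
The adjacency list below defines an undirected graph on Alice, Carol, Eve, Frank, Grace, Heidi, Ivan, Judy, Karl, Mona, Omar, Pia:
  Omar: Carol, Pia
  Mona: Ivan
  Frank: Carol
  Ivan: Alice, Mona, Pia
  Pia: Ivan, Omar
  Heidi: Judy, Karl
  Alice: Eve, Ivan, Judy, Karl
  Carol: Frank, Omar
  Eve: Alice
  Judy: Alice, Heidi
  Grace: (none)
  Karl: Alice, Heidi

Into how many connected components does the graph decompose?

From Alice: component {Alice, Carol, Eve, Frank, Heidi, Ivan, Judy, Karl, Mona, Omar, Pia}.
From Grace: component {Grace}.
That's 2 components.

2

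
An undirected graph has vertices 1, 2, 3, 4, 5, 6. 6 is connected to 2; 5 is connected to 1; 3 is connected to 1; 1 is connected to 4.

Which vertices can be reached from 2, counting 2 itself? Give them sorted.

2, 6

Start at 2.
Its neighbours: 6.
Nothing further is reachable.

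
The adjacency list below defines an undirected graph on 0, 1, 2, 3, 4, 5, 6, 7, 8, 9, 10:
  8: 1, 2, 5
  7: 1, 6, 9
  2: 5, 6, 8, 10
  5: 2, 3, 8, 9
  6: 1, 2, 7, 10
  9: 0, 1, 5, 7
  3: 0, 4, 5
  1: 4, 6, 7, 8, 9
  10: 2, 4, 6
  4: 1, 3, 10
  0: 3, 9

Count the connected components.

1

From 0: component {0, 1, 2, 3, 4, 5, 6, 7, 8, 9, 10}.
That's 1 component.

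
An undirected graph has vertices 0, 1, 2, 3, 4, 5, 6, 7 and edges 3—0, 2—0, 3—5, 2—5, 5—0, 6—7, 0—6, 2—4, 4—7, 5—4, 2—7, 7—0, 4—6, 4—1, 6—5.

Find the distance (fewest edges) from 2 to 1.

Distance 0: 2.
Distance 1: 0, 4, 5, 7.
Distance 2: 1, 3, 6 — contains 1.

2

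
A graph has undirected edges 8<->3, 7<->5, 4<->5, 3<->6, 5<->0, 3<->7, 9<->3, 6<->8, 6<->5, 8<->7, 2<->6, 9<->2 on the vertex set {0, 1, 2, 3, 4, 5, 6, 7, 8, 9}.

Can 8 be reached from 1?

No

1 has no edges, so nothing is reachable from it.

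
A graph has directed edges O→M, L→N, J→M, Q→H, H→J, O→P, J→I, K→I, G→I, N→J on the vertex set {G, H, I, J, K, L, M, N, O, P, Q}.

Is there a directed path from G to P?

Explore from G.
Distance 1: reach I.
The search from G is exhausted; no directed path reaches P.

No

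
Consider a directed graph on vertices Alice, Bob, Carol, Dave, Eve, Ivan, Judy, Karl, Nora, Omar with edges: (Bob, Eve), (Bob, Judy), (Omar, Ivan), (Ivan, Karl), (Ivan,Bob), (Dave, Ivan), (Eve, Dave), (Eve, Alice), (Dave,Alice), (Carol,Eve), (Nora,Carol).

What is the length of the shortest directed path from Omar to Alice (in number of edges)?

Distance 0: Omar.
Distance 1: Ivan.
Distance 2: Bob, Karl.
Distance 3: Eve, Judy.
Distance 4: Alice, Dave — contains Alice.

4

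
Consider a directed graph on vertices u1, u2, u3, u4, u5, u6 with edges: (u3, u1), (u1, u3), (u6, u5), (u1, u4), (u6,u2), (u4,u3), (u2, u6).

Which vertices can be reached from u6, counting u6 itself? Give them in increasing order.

Start at u6.
Its neighbours: u2, u5.
Nothing further is reachable.

u2, u5, u6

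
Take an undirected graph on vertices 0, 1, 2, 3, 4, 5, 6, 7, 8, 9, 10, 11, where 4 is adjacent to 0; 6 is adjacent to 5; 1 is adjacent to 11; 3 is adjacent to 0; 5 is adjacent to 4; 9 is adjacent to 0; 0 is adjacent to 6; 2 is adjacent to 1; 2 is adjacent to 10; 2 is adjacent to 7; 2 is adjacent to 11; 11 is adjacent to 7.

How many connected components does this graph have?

3

From 0: component {0, 3, 4, 5, 6, 9}.
From 1: component {1, 2, 7, 10, 11}.
From 8: component {8}.
That's 3 components.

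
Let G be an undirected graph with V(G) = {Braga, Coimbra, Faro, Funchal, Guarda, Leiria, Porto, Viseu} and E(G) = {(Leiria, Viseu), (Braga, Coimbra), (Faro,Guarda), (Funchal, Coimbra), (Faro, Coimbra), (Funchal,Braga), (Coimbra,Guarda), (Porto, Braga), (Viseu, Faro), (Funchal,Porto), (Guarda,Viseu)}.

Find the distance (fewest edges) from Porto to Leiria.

Distance 0: Porto.
Distance 1: Braga, Funchal.
Distance 2: Coimbra.
Distance 3: Faro, Guarda.
Distance 4: Viseu.
Distance 5: Leiria — contains Leiria.

5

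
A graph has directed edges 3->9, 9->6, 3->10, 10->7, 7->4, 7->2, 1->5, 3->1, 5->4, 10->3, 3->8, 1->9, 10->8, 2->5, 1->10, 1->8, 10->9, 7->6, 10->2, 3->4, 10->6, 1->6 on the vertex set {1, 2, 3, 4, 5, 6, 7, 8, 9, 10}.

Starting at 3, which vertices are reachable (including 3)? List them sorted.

1, 2, 3, 4, 5, 6, 7, 8, 9, 10

Start at 3.
Its neighbours: 1, 4, 8, 9, 10.
Then their neighbours: 2, 5, 6, 7.
Every vertex is now reached.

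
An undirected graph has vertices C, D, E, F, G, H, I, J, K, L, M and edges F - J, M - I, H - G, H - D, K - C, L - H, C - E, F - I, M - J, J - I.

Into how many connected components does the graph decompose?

From C: component {C, E, K}.
From D: component {D, G, H, L}.
From F: component {F, I, J, M}.
That's 3 components.

3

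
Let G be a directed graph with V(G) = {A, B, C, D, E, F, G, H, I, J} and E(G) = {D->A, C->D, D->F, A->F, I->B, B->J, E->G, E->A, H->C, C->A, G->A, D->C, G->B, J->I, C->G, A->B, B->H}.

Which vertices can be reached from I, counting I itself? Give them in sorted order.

A, B, C, D, F, G, H, I, J

Start at I.
Its neighbours: B.
Then their neighbours: H, J.
Then next layer: C.
Then next layer: A, D, G.
Then next layer: F.
Nothing further is reachable.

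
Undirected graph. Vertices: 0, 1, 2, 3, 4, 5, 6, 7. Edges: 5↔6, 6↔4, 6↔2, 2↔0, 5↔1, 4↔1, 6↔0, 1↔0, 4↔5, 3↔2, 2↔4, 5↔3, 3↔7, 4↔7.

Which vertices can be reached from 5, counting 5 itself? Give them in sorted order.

Start at 5.
Its neighbours: 1, 3, 4, 6.
Then their neighbours: 0, 2, 7.
Every vertex is now reached.

0, 1, 2, 3, 4, 5, 6, 7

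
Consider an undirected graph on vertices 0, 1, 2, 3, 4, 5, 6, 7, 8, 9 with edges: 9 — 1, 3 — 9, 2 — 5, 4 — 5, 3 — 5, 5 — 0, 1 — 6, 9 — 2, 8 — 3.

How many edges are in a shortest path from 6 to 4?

Distance 0: 6.
Distance 1: 1.
Distance 2: 9.
Distance 3: 2, 3.
Distance 4: 5, 8.
Distance 5: 0, 4 — contains 4.

5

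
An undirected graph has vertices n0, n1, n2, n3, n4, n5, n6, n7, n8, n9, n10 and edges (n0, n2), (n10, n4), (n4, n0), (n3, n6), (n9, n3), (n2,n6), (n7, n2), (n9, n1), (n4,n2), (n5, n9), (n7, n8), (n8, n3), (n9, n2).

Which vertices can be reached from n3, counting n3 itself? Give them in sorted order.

Start at n3.
Its neighbours: n6, n8, n9.
Then their neighbours: n1, n2, n5, n7.
Then next layer: n0, n4.
Then next layer: n10.
Every vertex is now reached.

n0, n1, n2, n3, n4, n5, n6, n7, n8, n9, n10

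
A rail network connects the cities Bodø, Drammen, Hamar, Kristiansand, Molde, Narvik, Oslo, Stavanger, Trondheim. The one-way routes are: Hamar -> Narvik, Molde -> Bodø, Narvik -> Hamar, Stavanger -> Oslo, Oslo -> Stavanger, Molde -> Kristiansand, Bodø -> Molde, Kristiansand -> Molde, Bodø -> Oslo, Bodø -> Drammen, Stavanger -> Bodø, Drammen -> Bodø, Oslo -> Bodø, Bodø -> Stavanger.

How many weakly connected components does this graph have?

From Bodø: component {Bodø, Drammen, Kristiansand, Molde, Oslo, Stavanger}.
From Hamar: component {Hamar, Narvik}.
From Trondheim: component {Trondheim}.
That's 3 components.

3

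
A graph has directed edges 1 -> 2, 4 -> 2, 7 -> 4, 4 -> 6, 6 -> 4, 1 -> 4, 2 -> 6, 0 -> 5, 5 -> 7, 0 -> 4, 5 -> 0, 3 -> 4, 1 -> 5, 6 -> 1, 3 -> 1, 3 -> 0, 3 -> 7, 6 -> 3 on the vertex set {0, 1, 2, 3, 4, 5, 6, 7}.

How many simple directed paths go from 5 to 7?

3

5→0→4→2→6→3→7
5→0→4→6→3→7
5→7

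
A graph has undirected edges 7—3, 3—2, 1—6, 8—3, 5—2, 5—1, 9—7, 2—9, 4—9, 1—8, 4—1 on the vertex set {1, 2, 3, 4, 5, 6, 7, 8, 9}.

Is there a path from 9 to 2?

Yes

Explore from 9.
Distance 1: reach 2, 4, 7.
Found 2.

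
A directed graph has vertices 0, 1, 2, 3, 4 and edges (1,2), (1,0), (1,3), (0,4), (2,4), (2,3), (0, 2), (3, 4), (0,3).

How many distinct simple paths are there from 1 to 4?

1→0→2→3→4
1→0→2→4
1→0→3→4
1→0→4
1→2→3→4
1→2→4
1→3→4

7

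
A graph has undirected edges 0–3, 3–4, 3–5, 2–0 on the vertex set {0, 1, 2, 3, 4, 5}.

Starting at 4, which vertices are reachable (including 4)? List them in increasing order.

Start at 4.
Its neighbours: 3.
Then their neighbours: 0, 5.
Then next layer: 2.
Nothing further is reachable.

0, 2, 3, 4, 5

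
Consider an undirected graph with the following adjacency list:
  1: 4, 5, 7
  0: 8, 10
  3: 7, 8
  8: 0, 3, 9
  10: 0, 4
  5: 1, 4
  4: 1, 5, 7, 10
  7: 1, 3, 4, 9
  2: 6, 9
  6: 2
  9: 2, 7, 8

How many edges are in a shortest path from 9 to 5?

3

Distance 0: 9.
Distance 1: 2, 7, 8.
Distance 2: 0, 1, 3, 4, 6.
Distance 3: 5, 10 — contains 5.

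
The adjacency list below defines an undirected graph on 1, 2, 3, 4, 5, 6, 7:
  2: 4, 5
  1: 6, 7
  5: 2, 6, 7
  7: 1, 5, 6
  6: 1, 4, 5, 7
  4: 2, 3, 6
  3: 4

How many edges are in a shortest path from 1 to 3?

3

Distance 0: 1.
Distance 1: 6, 7.
Distance 2: 4, 5.
Distance 3: 2, 3 — contains 3.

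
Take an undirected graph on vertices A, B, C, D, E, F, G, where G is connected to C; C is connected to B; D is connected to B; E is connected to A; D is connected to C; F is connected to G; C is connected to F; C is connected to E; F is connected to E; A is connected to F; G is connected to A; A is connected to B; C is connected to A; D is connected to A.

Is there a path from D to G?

Explore from D.
Distance 1: reach A, B, C.
Distance 2: reach E, F, G.
Found G.

Yes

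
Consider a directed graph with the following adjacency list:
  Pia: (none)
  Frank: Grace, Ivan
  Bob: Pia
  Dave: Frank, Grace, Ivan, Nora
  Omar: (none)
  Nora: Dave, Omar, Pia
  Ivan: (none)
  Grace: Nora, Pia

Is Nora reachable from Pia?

Pia has no outgoing edges, so nothing is reachable from it.

No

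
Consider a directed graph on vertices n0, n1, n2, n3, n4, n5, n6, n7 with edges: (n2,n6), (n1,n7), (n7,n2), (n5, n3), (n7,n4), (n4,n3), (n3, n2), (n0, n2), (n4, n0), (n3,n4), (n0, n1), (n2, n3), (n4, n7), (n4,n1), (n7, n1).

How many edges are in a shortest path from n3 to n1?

2

Distance 0: n3.
Distance 1: n2, n4.
Distance 2: n0, n1, n6, n7 — contains n1.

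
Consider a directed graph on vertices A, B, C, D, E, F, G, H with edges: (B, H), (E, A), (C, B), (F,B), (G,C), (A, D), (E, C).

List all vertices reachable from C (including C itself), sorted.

B, C, H

Start at C.
Its neighbours: B.
Then their neighbours: H.
Nothing further is reachable.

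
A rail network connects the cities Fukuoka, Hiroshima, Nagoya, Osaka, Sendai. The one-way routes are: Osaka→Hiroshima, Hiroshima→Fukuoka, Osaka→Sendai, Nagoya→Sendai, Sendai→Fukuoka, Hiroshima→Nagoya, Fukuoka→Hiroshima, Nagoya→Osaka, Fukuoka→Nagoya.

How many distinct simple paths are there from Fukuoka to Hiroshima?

Fukuoka→Hiroshima
Fukuoka→Nagoya→Osaka→Hiroshima

2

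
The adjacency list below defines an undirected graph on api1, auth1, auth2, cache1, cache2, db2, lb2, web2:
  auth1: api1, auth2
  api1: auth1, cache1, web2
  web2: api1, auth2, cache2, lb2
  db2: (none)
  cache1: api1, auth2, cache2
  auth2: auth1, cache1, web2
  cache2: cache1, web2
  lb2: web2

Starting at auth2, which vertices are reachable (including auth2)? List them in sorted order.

Start at auth2.
Its neighbours: auth1, cache1, web2.
Then their neighbours: api1, cache2, lb2.
Nothing further is reachable.

api1, auth1, auth2, cache1, cache2, lb2, web2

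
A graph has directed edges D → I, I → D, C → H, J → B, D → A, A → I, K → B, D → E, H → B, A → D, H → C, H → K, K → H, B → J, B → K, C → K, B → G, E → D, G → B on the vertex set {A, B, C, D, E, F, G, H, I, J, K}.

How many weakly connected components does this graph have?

From A: component {A, D, E, I}.
From B: component {B, C, G, H, J, K}.
From F: component {F}.
That's 3 components.

3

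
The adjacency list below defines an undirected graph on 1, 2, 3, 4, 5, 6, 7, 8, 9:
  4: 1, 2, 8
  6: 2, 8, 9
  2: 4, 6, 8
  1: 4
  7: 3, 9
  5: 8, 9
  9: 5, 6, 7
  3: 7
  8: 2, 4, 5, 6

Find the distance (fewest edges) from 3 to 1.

6

Distance 0: 3.
Distance 1: 7.
Distance 2: 9.
Distance 3: 5, 6.
Distance 4: 2, 8.
Distance 5: 4.
Distance 6: 1 — contains 1.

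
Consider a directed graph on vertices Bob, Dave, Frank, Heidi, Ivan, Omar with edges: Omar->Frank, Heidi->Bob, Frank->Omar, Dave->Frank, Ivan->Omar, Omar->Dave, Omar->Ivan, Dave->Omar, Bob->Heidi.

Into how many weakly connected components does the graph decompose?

From Bob: component {Bob, Heidi}.
From Dave: component {Dave, Frank, Ivan, Omar}.
That's 2 components.

2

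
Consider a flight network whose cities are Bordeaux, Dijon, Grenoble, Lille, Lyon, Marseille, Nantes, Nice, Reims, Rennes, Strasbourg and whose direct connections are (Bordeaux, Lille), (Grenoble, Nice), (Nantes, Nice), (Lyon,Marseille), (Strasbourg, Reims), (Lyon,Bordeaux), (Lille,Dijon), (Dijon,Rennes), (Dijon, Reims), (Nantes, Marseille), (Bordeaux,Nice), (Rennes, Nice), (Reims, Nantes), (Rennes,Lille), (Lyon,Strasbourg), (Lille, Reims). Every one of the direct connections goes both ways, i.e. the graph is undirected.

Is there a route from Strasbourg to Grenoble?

Yes

Explore from Strasbourg.
Distance 1: reach Lyon, Reims.
Distance 2: reach Bordeaux, Dijon, Lille, Marseille, Nantes.
Distance 3: reach Nice, Rennes.
Distance 4: reach Grenoble.
Found Grenoble.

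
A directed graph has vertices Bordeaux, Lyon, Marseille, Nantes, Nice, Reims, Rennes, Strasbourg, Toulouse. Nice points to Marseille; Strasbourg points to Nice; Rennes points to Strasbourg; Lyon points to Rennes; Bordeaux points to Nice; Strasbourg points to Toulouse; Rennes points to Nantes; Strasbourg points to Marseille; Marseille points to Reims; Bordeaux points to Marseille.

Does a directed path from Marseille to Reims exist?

Yes

Explore from Marseille.
Distance 1: reach Reims.
Found Reims.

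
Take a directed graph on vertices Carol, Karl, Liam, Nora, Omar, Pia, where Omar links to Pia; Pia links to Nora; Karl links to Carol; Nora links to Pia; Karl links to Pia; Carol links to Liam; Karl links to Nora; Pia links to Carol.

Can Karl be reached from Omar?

Explore from Omar.
Distance 1: reach Pia.
Distance 2: reach Carol, Nora.
Distance 3: reach Liam.
The search from Omar is exhausted; no directed path reaches Karl.

No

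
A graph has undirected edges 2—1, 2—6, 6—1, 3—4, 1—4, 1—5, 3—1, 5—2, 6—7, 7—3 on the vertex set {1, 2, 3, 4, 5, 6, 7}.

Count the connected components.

From 1: component {1, 2, 3, 4, 5, 6, 7}.
That's 1 component.

1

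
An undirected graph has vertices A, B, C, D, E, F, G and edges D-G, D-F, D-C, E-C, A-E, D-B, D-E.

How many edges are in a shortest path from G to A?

3

Distance 0: G.
Distance 1: D.
Distance 2: B, C, E, F.
Distance 3: A — contains A.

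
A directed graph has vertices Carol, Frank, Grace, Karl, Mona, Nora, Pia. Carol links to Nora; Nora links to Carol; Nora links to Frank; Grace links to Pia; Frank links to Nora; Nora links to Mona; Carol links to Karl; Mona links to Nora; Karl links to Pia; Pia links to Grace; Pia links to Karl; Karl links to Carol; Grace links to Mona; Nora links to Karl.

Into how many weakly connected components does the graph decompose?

From Carol: component {Carol, Frank, Grace, Karl, Mona, Nora, Pia}.
That's 1 component.

1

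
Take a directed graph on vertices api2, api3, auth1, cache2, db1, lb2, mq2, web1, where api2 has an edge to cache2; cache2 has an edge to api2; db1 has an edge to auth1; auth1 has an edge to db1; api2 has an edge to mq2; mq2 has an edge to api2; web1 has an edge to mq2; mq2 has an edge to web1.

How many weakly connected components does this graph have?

From api2: component {api2, cache2, mq2, web1}.
From api3: component {api3}.
From auth1: component {auth1, db1}.
From lb2: component {lb2}.
That's 4 components.

4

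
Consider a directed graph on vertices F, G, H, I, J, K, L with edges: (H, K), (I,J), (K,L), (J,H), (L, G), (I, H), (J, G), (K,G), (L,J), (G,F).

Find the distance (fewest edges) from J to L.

Distance 0: J.
Distance 1: G, H.
Distance 2: F, K.
Distance 3: L — contains L.

3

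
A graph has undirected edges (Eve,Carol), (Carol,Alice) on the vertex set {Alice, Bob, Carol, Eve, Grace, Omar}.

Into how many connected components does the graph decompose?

4

From Alice: component {Alice, Carol, Eve}.
From Bob: component {Bob}.
From Grace: component {Grace}.
From Omar: component {Omar}.
That's 4 components.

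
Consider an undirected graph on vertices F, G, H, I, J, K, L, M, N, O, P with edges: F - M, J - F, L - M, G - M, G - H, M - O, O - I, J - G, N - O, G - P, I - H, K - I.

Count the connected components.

From F: component {F, G, H, I, J, K, L, M, N, O, P}.
That's 1 component.

1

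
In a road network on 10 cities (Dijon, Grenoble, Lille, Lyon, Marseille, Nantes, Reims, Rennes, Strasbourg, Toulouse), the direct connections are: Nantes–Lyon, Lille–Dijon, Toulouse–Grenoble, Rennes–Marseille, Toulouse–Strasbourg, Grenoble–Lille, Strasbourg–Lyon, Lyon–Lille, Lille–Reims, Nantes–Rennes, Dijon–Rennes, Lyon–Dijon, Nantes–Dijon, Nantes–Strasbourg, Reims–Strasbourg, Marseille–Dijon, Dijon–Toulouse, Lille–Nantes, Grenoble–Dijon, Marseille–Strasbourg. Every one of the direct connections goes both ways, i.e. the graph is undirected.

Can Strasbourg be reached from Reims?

Yes

Explore from Reims.
Distance 1: reach Lille, Strasbourg.
Found Strasbourg.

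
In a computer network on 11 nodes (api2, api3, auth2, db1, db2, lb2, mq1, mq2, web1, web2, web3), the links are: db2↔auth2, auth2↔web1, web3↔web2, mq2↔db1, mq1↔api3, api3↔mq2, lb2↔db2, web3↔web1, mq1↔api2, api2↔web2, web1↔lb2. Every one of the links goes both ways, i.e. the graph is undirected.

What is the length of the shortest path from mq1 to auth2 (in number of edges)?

5

Distance 0: mq1.
Distance 1: api2, api3.
Distance 2: mq2, web2.
Distance 3: db1, web3.
Distance 4: web1.
Distance 5: auth2, lb2 — contains auth2.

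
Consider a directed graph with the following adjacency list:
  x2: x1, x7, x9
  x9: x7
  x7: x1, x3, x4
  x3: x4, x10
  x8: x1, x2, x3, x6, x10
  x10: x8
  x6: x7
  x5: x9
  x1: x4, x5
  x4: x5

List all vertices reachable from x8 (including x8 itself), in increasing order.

x1, x2, x3, x4, x5, x6, x7, x8, x9, x10

Start at x8.
Its neighbours: x1, x2, x3, x6, x10.
Then their neighbours: x4, x5, x7, x9.
Every vertex is now reached.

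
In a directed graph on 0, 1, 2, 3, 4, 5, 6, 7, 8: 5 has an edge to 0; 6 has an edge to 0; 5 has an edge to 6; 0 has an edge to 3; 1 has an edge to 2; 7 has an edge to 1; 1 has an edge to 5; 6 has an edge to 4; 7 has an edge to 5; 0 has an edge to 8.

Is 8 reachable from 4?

No

4 has no outgoing edges, so nothing is reachable from it.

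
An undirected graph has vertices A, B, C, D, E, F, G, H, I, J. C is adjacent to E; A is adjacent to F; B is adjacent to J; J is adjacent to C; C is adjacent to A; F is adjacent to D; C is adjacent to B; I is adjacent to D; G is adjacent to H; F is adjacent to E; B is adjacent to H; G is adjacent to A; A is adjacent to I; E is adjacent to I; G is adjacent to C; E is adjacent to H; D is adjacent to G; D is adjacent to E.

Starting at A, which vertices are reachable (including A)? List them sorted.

A, B, C, D, E, F, G, H, I, J

Start at A.
Its neighbours: C, F, G, I.
Then their neighbours: B, D, E, H, J.
Every vertex is now reached.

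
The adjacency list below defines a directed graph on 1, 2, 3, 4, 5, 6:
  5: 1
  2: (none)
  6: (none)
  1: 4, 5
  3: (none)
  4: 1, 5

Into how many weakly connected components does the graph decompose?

From 1: component {1, 4, 5}.
From 2: component {2}.
From 3: component {3}.
From 6: component {6}.
That's 4 components.

4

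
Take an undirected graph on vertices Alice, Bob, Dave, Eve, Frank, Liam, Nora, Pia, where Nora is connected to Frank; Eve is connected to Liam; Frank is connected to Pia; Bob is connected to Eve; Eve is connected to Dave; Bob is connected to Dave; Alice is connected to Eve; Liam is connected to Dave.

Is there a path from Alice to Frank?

No

Explore from Alice.
Distance 1: reach Eve.
Distance 2: reach Bob, Dave, Liam.
The search is exhausted without reaching Frank; it lies in a different component.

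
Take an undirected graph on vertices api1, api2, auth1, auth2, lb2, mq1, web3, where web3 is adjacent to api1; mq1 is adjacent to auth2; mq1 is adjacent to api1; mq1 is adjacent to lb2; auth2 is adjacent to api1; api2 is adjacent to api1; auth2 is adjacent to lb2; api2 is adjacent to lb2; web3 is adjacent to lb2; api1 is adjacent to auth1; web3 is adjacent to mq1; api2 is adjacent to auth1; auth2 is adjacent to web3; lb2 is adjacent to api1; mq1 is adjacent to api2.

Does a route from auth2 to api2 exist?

Yes

Explore from auth2.
Distance 1: reach api1, lb2, mq1, web3.
Distance 2: reach api2, auth1.
Found api2.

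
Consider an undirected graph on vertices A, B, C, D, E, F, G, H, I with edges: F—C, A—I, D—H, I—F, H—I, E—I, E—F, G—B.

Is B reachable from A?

Explore from A.
Distance 1: reach I.
Distance 2: reach E, F, H.
Distance 3: reach C, D.
The search is exhausted without reaching B; it lies in a different component.

No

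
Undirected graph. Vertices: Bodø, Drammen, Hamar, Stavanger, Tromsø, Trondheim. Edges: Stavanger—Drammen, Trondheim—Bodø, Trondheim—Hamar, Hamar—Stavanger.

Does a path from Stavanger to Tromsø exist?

No

Explore from Stavanger.
Distance 1: reach Drammen, Hamar.
Distance 2: reach Trondheim.
Distance 3: reach Bodø.
The search is exhausted without reaching Tromsø; it lies in a different component.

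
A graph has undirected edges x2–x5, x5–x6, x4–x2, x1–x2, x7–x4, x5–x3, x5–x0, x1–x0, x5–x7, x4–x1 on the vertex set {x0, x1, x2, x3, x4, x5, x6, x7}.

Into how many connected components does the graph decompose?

From x0: component {x0, x1, x2, x3, x4, x5, x6, x7}.
That's 1 component.

1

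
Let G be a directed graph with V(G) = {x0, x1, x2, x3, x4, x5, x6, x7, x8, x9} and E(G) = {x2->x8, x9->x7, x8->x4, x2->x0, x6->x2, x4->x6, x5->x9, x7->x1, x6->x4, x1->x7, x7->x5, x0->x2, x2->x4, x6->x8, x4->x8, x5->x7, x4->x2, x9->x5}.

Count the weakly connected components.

From x0: component {x0, x2, x4, x6, x8}.
From x1: component {x1, x5, x7, x9}.
From x3: component {x3}.
That's 3 components.

3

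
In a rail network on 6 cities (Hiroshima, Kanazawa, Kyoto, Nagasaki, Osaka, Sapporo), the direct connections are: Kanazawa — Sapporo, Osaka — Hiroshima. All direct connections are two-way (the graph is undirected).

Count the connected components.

4

From Hiroshima: component {Hiroshima, Osaka}.
From Kanazawa: component {Kanazawa, Sapporo}.
From Kyoto: component {Kyoto}.
From Nagasaki: component {Nagasaki}.
That's 4 components.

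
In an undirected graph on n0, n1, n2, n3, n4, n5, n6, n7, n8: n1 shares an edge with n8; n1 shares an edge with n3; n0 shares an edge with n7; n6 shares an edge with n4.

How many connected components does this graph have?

5

From n0: component {n0, n7}.
From n1: component {n1, n3, n8}.
From n2: component {n2}.
From n4: component {n4, n6}.
From n5: component {n5}.
That's 5 components.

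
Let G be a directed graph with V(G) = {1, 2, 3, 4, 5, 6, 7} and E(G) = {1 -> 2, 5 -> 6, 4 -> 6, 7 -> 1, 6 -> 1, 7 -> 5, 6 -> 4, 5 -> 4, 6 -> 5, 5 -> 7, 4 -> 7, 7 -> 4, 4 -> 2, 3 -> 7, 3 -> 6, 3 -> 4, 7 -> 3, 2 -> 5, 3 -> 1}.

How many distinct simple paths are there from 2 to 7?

3

2→5→4→7
2→5→6→4→7
2→5→7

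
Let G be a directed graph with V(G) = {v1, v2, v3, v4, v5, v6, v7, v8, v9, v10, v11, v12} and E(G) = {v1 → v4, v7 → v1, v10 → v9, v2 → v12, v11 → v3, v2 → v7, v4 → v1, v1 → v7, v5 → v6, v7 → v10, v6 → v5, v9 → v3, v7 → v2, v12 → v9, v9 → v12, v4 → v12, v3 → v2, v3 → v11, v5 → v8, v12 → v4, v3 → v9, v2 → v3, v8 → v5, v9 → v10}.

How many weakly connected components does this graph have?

From v1: component {v1, v2, v3, v4, v7, v9, v10, v11, v12}.
From v5: component {v5, v6, v8}.
That's 2 components.

2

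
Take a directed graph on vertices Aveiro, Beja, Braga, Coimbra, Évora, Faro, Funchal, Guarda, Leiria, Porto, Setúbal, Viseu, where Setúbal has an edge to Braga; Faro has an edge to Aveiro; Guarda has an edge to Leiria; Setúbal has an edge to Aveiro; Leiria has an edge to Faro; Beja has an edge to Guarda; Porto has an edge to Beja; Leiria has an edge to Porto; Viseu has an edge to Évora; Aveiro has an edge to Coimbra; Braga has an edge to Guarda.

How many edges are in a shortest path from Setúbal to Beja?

5

Distance 0: Setúbal.
Distance 1: Aveiro, Braga.
Distance 2: Coimbra, Guarda.
Distance 3: Leiria.
Distance 4: Faro, Porto.
Distance 5: Beja — contains Beja.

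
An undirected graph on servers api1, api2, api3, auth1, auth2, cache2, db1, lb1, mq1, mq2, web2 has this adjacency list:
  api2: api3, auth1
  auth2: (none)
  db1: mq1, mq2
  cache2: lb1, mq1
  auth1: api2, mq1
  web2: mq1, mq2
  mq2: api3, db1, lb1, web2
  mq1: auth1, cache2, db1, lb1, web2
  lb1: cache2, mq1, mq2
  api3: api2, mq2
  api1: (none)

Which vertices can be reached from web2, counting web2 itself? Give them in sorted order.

Start at web2.
Its neighbours: mq1, mq2.
Then their neighbours: api3, auth1, cache2, db1, lb1.
Then next layer: api2.
Nothing further is reachable.

api2, api3, auth1, cache2, db1, lb1, mq1, mq2, web2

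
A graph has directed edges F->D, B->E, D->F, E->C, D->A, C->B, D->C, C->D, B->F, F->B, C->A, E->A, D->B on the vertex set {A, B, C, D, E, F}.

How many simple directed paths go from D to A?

D→A
D→B→E→A
D→B→E→C→A
D→C→A
D→C→B→E→A
D→F→B→E→A
D→F→B→E→C→A

7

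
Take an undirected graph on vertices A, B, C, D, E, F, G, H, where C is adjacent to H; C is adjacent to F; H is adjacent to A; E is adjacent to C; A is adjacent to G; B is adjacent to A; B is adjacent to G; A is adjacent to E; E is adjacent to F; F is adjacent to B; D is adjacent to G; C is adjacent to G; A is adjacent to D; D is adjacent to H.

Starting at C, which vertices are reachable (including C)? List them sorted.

Start at C.
Its neighbours: E, F, G, H.
Then their neighbours: A, B, D.
Every vertex is now reached.

A, B, C, D, E, F, G, H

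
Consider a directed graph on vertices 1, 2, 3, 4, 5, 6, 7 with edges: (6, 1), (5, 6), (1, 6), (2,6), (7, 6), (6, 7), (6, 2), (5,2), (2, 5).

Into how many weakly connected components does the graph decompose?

3

From 1: component {1, 2, 5, 6, 7}.
From 3: component {3}.
From 4: component {4}.
That's 3 components.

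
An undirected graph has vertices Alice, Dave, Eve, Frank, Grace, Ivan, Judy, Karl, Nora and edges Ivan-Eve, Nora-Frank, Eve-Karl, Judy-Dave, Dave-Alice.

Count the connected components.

From Alice: component {Alice, Dave, Judy}.
From Eve: component {Eve, Ivan, Karl}.
From Frank: component {Frank, Nora}.
From Grace: component {Grace}.
That's 4 components.

4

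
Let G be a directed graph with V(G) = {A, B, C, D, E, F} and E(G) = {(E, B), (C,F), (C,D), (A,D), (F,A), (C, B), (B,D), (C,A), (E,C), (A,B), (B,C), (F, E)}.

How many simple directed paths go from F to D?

F→A→B→C→D
F→A→B→D
F→A→D
F→E→B→C→A→D
F→E→B→C→D
F→E→B→D
F→E→C→A→B→D
F→E→C→A→D
F→E→C→B→D
F→E→C→D

10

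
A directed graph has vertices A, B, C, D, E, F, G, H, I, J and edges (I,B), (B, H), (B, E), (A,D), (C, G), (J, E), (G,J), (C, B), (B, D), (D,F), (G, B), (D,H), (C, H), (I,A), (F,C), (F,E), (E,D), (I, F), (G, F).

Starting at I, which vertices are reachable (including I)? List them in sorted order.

Start at I.
Its neighbours: A, B, F.
Then their neighbours: C, D, E, H.
Then next layer: G.
Then next layer: J.
Every vertex is now reached.

A, B, C, D, E, F, G, H, I, J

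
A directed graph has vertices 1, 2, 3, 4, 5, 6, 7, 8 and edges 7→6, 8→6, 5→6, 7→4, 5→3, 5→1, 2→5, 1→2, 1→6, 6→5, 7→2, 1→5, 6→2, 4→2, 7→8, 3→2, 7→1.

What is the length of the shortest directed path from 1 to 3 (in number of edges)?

Distance 0: 1.
Distance 1: 2, 5, 6.
Distance 2: 3 — contains 3.

2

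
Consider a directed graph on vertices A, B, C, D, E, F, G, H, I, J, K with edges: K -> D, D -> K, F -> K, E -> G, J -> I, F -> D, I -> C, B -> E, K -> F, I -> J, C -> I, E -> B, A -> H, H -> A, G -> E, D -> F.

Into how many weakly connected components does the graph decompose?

4

From A: component {A, H}.
From B: component {B, E, G}.
From C: component {C, I, J}.
From D: component {D, F, K}.
That's 4 components.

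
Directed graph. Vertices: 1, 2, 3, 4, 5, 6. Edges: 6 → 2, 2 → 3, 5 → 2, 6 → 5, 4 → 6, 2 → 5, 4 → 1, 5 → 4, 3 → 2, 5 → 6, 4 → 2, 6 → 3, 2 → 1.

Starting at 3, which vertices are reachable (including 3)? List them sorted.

Start at 3.
Its neighbours: 2.
Then their neighbours: 1, 5.
Then next layer: 4, 6.
Every vertex is now reached.

1, 2, 3, 4, 5, 6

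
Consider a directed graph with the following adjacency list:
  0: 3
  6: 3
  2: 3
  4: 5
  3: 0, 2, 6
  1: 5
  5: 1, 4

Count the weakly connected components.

From 0: component {0, 2, 3, 6}.
From 1: component {1, 4, 5}.
That's 2 components.

2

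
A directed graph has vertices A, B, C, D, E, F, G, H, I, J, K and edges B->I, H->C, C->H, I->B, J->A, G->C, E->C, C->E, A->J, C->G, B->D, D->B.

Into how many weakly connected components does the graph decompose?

From A: component {A, J}.
From B: component {B, D, I}.
From C: component {C, E, G, H}.
From F: component {F}.
From K: component {K}.
That's 5 components.

5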